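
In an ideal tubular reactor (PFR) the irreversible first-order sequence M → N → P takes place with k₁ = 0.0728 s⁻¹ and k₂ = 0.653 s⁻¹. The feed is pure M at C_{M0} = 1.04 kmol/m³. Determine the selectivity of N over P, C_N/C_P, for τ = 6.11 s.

Solving the coupled first-order balances gives C_N(τ) = [k₁/(k₂−k₁)]·C_{M0}·(e^(−k₁τ) − e^(−k₂τ)).
e^(−k₁τ) = e^(−0.0728×6.11) = e^(−0.4448) = 0.6409; e^(−k₂τ) = e^(−3.990) = 0.01850.
C_N = 0.0728×1.04/(0.653−0.0728) × (0.6409−0.01850) = 0.1305×0.6224 = 0.08122 kmol/m³.
C_M = C_{M0}e^(−k₁τ) = 0.6666 kmol/m³, so C_P = C_{M0}−C_M−C_N = 0.2922 kmol/m³; C_N/C_P = 0.278.

0.278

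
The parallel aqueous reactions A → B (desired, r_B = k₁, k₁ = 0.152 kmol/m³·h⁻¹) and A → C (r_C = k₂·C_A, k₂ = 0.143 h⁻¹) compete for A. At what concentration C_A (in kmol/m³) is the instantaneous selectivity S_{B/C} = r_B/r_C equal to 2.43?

S_{B/C} = (k₁/k₂)·C_A⁻¹ ⇒ C_A = (S·k₂/k₁)^(-1).
= (2.43×0.143/0.152)^(-1) = (2.286)^(-1) = 0.437 kmol/m³.

0.437 kmol/m³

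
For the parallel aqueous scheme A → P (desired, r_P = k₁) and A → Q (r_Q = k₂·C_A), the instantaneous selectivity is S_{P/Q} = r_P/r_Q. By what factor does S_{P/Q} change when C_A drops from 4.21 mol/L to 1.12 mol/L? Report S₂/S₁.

3.76

S_{P/Q} = (k₁/k₂)·C_A⁻¹, so S₂/S₁ = (C_{A,2}/C_{A,1})⁻¹.
= 4.21/1.12 = 3.76.
Selectivity toward P rises as C_A falls — low-concentration operation is favoured.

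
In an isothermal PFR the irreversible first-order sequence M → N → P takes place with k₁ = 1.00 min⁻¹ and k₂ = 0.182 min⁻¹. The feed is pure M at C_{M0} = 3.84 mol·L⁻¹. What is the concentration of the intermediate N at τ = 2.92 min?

For first-order series with pure M initially, C_N(τ) = k₁C_{M0}/(k₂−k₁)·(e^(−k₁τ) − e^(−k₂τ)).
e^(−k₁τ) = e^(−1.00×2.92) = e^(−2.920) = 0.05393; e^(−k₂τ) = e^(−0.5314) = 0.5878.
C_N = 1.00×3.84/(0.182−1.00) × (0.05393−0.5878) = (-4.694)×(-0.5338) = 2.506 mol·L⁻¹.

2.51 mol·L⁻¹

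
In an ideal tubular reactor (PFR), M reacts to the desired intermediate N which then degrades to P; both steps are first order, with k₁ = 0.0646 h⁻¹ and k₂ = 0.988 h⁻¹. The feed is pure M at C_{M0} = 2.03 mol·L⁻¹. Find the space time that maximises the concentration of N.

Setting dC_N/dτ = 0 gives τ_opt = ln(k₂/k₁)/(k₂−k₁).
= ln(0.988/0.0646)/(0.988−0.0646) = ln(15.29)/0.9234 = 2.727/0.9234 = 2.95 h.

2.95 h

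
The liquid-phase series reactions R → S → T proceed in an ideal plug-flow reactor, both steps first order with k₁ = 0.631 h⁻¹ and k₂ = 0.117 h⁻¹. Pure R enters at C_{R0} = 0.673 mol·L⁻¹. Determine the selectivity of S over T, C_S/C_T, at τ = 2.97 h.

4.05

For first-order series with pure R initially, C_S(τ) = k₁C_{R0}/(k₂−k₁)·(e^(−k₁τ) − e^(−k₂τ)).
e^(−k₁τ) = e^(−0.631×2.97) = e^(−1.874) = 0.1535; e^(−k₂τ) = e^(−0.3475) = 0.7065.
C_S = 0.631×0.673/(0.117−0.631) × (0.1535−0.7065) = (-0.8262)×(-0.5530) = 0.4569 mol·L⁻¹.
C_R = C_{R0}e^(−k₁τ) = 0.1033 mol·L⁻¹, so C_T = C_{R0}−C_R−C_S = 0.1128 mol·L⁻¹; C_S/C_T = 4.05.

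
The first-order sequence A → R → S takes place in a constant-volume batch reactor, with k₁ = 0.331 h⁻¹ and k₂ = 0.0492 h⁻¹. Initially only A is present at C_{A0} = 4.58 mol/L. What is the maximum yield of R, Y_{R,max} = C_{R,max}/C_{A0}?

Evaluating C_R at t_opt = ln(k₂/k₁)/(k₂−k₁) gives C_{R,max}/C_{A0} = (k₁/k₂)^[k₂/(k₂−k₁)].
= (0.331/0.0492)^(0.0492/(0.0492−0.331)) = (6.728)^(-0.1746) = 0.7169.

0.717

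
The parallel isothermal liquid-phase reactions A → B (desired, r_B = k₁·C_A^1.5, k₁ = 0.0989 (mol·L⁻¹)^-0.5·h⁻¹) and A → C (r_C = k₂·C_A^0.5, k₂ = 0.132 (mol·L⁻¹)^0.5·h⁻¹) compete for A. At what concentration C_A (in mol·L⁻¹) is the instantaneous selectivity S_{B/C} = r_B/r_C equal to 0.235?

0.314 mol·L⁻¹

S_{B/C} = (k₁/k₂)·C_A ⇒ C_A = S·k₂/k₁.
= 0.235×0.132/0.0989 = 0.314 mol·L⁻¹.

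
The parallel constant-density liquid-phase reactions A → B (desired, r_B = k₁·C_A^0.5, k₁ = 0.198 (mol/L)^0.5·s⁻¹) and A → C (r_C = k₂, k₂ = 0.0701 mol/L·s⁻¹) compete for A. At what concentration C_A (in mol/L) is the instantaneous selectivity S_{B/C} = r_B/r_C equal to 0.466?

0.0272 mol/L

S_{B/C} = (k₁/k₂)·C_A^0.5 ⇒ C_A = (S·k₂/k₁)^(2).
= (0.466×0.0701/0.198)^(2) = (0.1650)^(2) = 0.0272 mol/L.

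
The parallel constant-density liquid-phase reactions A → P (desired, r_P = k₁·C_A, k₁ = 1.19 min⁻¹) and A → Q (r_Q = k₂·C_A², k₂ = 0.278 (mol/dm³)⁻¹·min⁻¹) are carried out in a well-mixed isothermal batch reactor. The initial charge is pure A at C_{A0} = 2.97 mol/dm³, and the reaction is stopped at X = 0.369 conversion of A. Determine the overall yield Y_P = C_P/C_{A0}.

C_A = C_{A0}(1−X) = 1.874 mol/dm³.
Along a PFR/batch, dC_P/dC_A = −r_P/(r_P+r_Q) = −k₁/(k₁+k₂·C_A).
Integrating from C_{A0} to C_A: C_P = (1.19/0.278)·ln[(1.19+0.278·2.97)/(1.19+0.278·1.87)] = 4.281·ln(2.016/1.711) = 0.7015 mol/dm³.
Y_P = C_P/C_{A0} = 0.7015/2.97 = 0.236.

0.236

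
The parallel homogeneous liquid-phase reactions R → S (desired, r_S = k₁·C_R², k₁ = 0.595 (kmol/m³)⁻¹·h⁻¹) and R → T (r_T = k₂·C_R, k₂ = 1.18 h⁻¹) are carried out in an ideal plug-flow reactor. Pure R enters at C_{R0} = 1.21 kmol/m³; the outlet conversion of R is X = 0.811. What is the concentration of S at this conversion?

C_R = C_{R0}(1−X) = 0.2287 kmol/m³.
Along a PFR/batch, dC_T/dC_R = −r_T/(r_S+r_T) = −k₂/(k₂+k₁·C_R).
Integrating from C_{R0} to C_R: C_T = (1.18/0.595)·ln[(1.18+0.595·1.21)/(1.18+0.595·0.229)] = 1.983·ln(1.900/1.316) = 0.7282 kmol/m³.
Then C_S = (C_{R0}−C_R) − C_T = 0.9813 − 0.7282 = 0.2531 kmol/m³.

0.253 kmol/m³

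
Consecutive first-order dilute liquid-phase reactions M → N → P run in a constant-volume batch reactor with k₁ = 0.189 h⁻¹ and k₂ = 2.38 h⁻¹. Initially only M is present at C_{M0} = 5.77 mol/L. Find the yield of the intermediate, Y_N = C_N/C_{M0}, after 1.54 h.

0.0623

Solving the coupled first-order balances gives C_N(t) = [k₁/(k₂−k₁)]·C_{M0}·(e^(−k₁t) − e^(−k₂t)).
e^(−k₁t) = e^(−0.189×1.54) = e^(−0.2911) = 0.7475; e^(−k₂t) = e^(−3.665) = 0.02560.
C_N = 0.189×5.77/(2.38−0.189) × (0.7475−0.02560) = 0.4977×0.7219 = 0.3593 mol/L.
Y_N = C_N/C_{M0} = 0.3593/5.77 = 0.0623.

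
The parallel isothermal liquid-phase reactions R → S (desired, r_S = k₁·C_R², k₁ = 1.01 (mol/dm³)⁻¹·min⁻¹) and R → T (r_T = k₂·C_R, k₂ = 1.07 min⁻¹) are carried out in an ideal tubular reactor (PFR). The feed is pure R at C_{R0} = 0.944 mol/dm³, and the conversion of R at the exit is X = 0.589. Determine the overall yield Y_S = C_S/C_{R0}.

C_R = C_{R0}(1−X) = 0.3880 mol/dm³.
Along a PFR/batch, dC_T/dC_R = −r_T/(r_S+r_T) = −k₂/(k₂+k₁·C_R).
Integrating from C_{R0} to C_R: C_T = (1.07/1.01)·ln[(1.07+1.01·0.944)/(1.07+1.01·0.388)] = 1.059·ln(2.023/1.462) = 0.3444 mol/dm³.
Then C_S = (C_{R0}−C_R) − C_T = 0.5560 − 0.3444 = 0.2116 mol/dm³.
Y_S = C_S/C_{R0} = 0.2116/0.944 = 0.224.

0.224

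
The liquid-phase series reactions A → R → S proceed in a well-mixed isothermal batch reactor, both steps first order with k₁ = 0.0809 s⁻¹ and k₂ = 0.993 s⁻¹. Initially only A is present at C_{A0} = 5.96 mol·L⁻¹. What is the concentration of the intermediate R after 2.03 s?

0.378 mol·L⁻¹

Solving the coupled first-order balances gives C_R(t) = [k₁/(k₂−k₁)]·C_{A0}·(e^(−k₁t) − e^(−k₂t)).
e^(−k₁t) = e^(−0.0809×2.03) = e^(−0.1642) = 0.8485; e^(−k₂t) = e^(−2.016) = 0.1332.
C_R = 0.0809×5.96/(0.993−0.0809) × (0.8485−0.1332) = 0.5286×0.7153 = 0.3781 mol·L⁻¹.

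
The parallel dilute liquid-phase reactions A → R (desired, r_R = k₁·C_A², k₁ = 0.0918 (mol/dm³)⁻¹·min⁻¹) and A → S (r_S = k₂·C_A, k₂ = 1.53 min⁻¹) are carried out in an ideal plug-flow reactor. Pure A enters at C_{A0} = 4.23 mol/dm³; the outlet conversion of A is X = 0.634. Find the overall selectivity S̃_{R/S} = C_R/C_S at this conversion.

C_A = C_{A0}(1−X) = 1.548 mol/dm³.
Along a PFR/batch, dC_S/dC_A = −r_S/(r_R+r_S) = −k₂/(k₂+k₁·C_A).
Integrating from C_{A0} to C_A: C_S = (1.53/0.0918)·ln[(1.53+0.0918·4.23)/(1.53+0.0918·1.55)] = 16.67·ln(1.918/1.672) = 2.289 mol/dm³.
Then C_R = (C_{A0}−C_A) − C_S = 2.682 − 2.289 = 0.3926 mol/dm³.
S̃_{R/S} = C_R/C_S = 0.3926/2.289 = 0.172.

0.172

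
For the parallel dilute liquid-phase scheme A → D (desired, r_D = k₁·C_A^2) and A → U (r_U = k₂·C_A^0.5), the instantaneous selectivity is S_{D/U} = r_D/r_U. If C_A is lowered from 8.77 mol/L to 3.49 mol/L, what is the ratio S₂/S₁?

S_{D/U} = (k₁/k₂)·C_A^1.5, so S₂/S₁ = (C_{A,2}/C_{A,1})^1.5.
= (3.49/8.77)^1.5 = (0.3979)^1.5 = 0.251.

0.251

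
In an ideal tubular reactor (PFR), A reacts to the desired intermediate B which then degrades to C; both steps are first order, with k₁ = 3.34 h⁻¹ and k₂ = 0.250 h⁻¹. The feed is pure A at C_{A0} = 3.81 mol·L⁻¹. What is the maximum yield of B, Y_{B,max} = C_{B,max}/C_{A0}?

0.811

Evaluating C_B at τ_opt = ln(k₂/k₁)/(k₂−k₁) gives C_{B,max}/C_{A0} = (k₁/k₂)^[k₂/(k₂−k₁)].
= (3.34/0.250)^(0.250/(0.250−3.34)) = (13.36)^(-0.08091) = 0.8108.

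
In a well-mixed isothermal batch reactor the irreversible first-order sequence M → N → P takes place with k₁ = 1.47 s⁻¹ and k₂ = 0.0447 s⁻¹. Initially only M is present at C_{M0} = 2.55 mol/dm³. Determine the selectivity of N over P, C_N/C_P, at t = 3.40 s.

The intermediate concentration in a first-order A→B→C sequence is C_N = k₁C_{M0}(e^(−k₁t) − e^(−k₂t))/(k₂−k₁).
e^(−k₁t) = e^(−1.47×3.40) = e^(−4.998) = 0.006751; e^(−k₂t) = e^(−0.1520) = 0.8590.
C_N = 1.47×2.55/(0.0447−1.47) × (0.006751−0.8590) = (-2.630)×(-0.8523) = 2.241 mol/dm³.
C_M = C_{M0}e^(−k₁t) = 0.01722 mol/dm³, so C_P = C_{M0}−C_M−C_N = 0.2914 mol/dm³; C_N/C_P = 7.69.

7.69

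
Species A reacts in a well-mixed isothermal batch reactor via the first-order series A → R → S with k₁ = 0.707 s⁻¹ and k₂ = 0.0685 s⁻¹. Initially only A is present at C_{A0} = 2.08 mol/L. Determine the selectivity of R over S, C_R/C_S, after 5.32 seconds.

3.19

The intermediate concentration in a first-order A→B→C sequence is C_R = k₁C_{A0}(e^(−k₁t) − e^(−k₂t))/(k₂−k₁).
e^(−k₁t) = e^(−0.707×5.32) = e^(−3.761) = 0.02325; e^(−k₂t) = e^(−0.3644) = 0.6946.
C_R = 0.707×2.08/(0.0685−0.707) × (0.02325−0.6946) = (-2.303)×(-0.6713) = 1.546 mol/L.
C_A = C_{A0}e^(−k₁t) = 0.04837 mol/L, so C_S = C_{A0}−C_A−C_R = 0.4854 mol/L; C_R/C_S = 3.19.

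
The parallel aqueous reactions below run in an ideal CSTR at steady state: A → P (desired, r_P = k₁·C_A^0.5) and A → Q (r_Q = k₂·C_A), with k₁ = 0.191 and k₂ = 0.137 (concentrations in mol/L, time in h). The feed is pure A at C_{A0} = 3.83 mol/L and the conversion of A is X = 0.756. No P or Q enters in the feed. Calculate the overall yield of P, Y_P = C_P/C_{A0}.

0.446

Exit C_A = C_{A0}(1−X) = 3.83×0.244 = 0.9345 mol/L.
A CSTR operates uniformly at the exit composition, giving r_P = 0.1846 and r_Q = 0.1280 (each k·C_A^n at C_A = 0.9345).
Fraction of consumed A going to P: r_P/(r_P+r_Q) = 0.5905.
C_P = 0.5905·C_{A0}·X = 0.5905×3.83×0.756 = 1.71 mol/L; Y_P = C_P/C_{A0} = 0.446.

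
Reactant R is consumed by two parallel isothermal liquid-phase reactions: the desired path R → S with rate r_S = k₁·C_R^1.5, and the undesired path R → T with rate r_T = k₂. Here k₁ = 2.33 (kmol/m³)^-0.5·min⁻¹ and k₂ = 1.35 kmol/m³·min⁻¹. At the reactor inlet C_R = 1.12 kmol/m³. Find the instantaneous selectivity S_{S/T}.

S_{S/T} = r_S/r_T = (k₁·C_R^1.5)/(k₂) = (k₁/k₂)·C_R^1.5.
= (2.33×1.120^1.5) / (1.35) = 2.762/1.350 = 2.05.
Since the desired path is higher order in R, keeping C_R high (PFR or concentrated feed) favours S.

2.05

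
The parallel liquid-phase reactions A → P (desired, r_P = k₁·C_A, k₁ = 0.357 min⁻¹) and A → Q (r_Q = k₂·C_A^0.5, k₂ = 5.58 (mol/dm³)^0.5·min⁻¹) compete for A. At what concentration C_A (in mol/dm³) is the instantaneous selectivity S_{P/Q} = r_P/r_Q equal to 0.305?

S_{P/Q} = (k₁/k₂)·C_A^0.5 ⇒ C_A = (S·k₂/k₁)^(2).
= (0.305×5.58/0.357)^(2) = (4.767)^(2) = 22.7 mol/dm³.

22.7 mol/dm³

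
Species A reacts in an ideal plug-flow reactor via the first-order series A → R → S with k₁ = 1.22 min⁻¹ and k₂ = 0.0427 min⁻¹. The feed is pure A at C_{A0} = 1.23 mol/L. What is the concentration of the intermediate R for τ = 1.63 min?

For first-order series with pure A initially, C_R(τ) = k₁C_{A0}/(k₂−k₁)·(e^(−k₁τ) − e^(−k₂τ)).
e^(−k₁τ) = e^(−1.22×1.63) = e^(−1.989) = 0.1369; e^(−k₂τ) = e^(−0.06960) = 0.9328.
C_R = 1.22×1.23/(0.0427−1.22) × (0.1369−0.9328) = (-1.275)×(-0.7959) = 1.014 mol/L.

1.01 mol/L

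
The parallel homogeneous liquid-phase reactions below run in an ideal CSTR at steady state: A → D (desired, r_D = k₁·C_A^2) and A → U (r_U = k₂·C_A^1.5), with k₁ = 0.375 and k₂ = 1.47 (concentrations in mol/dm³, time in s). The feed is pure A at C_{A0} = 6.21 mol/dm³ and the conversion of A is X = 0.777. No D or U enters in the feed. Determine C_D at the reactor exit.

Exit C_A = C_{A0}(1−X) = 6.21×0.223 = 1.385 mol/dm³.
Rates in a CSTR are evaluated at the outlet concentration: r_D = 0.375×1.385^2 = 0.7192, r_U = 1.47×1.385^1.5 = 2.396.
Fraction of consumed A going to D: r_D/(r_D+r_U) = 0.2309.
C_D = 0.2309·C_{A0}·X = 0.2309×6.21×0.777 = 1.11 mol/dm³.

1.11 mol/dm³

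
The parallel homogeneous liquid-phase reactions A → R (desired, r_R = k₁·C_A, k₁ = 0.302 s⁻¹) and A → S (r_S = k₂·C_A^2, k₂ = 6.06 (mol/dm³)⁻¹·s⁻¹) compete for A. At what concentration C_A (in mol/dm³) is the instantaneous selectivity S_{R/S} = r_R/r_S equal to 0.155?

S_{R/S} = (k₁/k₂)·C_A⁻¹ ⇒ C_A = (S·k₂/k₁)^(-1).
= (0.155×6.06/0.302)^(-1) = (3.110)^(-1) = 0.322 mol/dm³.

0.322 mol/dm³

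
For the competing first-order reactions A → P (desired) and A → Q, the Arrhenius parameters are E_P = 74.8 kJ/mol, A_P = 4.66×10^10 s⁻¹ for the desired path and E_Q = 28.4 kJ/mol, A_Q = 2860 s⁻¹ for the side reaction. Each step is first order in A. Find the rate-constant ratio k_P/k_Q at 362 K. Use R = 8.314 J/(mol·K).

3.28

Since both paths have the same order in A, the concentration cancels and S_{P/Q} = k_P/k_Q = (A_P/A_Q)·exp[(E_Q−E_P)/(RT)].
(E_Q−E_P)/(RT) = (28.4−74.8)×10³/(8.314×362) = -46400/3010 = -15.42.
k_P/k_Q = (4.66×10^10/2860)·exp(-15.42) = 1.629×10^7 × 2.016×10^-7 = 3.28.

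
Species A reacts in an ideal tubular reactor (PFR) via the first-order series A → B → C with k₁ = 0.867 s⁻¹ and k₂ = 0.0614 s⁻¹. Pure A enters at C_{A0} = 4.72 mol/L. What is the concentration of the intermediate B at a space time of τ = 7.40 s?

The intermediate concentration in a first-order A→B→C sequence is C_B = k₁C_{A0}(e^(−k₁τ) − e^(−k₂τ))/(k₂−k₁).
e^(−k₁τ) = e^(−0.867×7.40) = e^(−6.416) = 0.001636; e^(−k₂τ) = e^(−0.4544) = 0.6349.
C_B = 0.867×4.72/(0.0614−0.867) × (0.001636−0.6349) = (-5.080)×(-0.6332) = 3.217 mol/L.

3.22 mol/L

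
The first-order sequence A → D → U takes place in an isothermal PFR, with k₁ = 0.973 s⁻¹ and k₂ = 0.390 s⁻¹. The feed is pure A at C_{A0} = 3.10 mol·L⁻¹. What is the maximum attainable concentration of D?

For a first-order series the maximum intermediate yield is C_{D,max}/C_{A0} = (k₁/k₂)^[k₂/(k₂−k₁)].
= (0.973/0.390)^(0.390/(0.390−0.973)) = (2.495)^(-0.6690) = 0.5425.
C_{D,max} = 0.5425×3.10 = 1.68 mol·L⁻¹.

1.68 mol·L⁻¹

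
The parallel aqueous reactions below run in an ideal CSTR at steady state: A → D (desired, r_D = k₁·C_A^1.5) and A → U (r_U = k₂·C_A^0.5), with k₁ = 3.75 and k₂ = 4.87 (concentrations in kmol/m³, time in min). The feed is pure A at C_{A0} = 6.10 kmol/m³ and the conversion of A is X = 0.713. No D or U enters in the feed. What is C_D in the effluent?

Exit C_A = C_{A0}(1−X) = 6.10×0.287 = 1.751 kmol/m³.
A CSTR operates uniformly at the exit composition, giving r_D = 8.687 and r_U = 6.444 (each k·C_A^n at C_A = 1.751).
Fraction of consumed A going to D: r_D/(r_D+r_U) = 0.5741.
C_D = 0.5741·C_{A0}·X = 0.5741×6.10×0.713 = 2.50 kmol/m³.

2.50 kmol/m³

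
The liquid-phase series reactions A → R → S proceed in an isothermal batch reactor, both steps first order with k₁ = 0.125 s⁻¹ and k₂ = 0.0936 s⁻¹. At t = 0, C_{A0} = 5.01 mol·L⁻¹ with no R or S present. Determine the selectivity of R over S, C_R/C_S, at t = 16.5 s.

0.649

For first-order series with pure A initially, C_R(t) = k₁C_{A0}/(k₂−k₁)·(e^(−k₁t) − e^(−k₂t)).
e^(−k₁t) = e^(−0.125×16.5) = e^(−2.062) = 0.1271; e^(−k₂t) = e^(−1.544) = 0.2134.
C_R = 0.125×5.01/(0.0936−0.125) × (0.1271−0.2134) = (-19.94)×(-0.08630) = 1.721 mol·L⁻¹.
C_A = C_{A0}e^(−k₁t) = 0.6370 mol·L⁻¹, so C_S = C_{A0}−C_A−C_R = 2.652 mol·L⁻¹; C_R/C_S = 0.649.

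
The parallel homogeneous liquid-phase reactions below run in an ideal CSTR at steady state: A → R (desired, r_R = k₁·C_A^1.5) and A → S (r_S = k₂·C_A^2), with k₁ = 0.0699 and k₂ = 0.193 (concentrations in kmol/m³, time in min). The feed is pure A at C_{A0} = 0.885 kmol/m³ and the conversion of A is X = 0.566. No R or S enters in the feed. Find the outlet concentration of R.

Exit C_A = C_{A0}(1−X) = 0.885×0.434 = 0.3841 kmol/m³.
A CSTR operates uniformly at the exit composition, giving r_R = 0.01664 and r_S = 0.02847 (each k·C_A^n at C_A = 0.3841).
Fraction of consumed A going to R: r_R/(r_R+r_S) = 0.3688.
C_R = 0.3688·C_{A0}·X = 0.3688×0.885×0.566 = 0.185 kmol/m³.

0.185 kmol/m³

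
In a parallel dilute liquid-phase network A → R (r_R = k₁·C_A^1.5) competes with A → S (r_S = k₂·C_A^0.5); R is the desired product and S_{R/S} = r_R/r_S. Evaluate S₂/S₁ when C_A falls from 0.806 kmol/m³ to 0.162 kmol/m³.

0.201

S_{R/S} = (k₁/k₂)·C_A, so S₂/S₁ = (C_{A,2}/C_{A,1}).
= 0.162/0.806 = 0.201.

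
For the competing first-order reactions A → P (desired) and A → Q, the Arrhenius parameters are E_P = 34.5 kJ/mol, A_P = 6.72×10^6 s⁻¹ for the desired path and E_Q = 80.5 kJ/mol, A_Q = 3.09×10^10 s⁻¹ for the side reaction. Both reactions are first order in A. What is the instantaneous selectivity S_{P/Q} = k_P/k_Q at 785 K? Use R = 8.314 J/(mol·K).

0.250

With equal orders, S_{P/Q} = k_P/k_Q = (A_P/A_Q)·exp[(E_Q−E_P)/(RT)].
(E_Q−E_P)/(RT) = (80.5−34.5)×10³/(8.314×785) = 46000/6526 = 7.048.
k_P/k_Q = (6.72×10^6/3.09×10^10)·exp(7.048) = 2.175×10^-4 × 1151 = 0.250.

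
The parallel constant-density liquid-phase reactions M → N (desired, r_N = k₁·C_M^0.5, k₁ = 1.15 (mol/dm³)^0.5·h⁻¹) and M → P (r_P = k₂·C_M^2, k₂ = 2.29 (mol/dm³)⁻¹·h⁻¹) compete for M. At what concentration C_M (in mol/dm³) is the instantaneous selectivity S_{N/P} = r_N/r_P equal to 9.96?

0.136 mol/dm³

S_{N/P} = (k₁/k₂)·C_M^-1.5 ⇒ C_M = (S·k₂/k₁)^(1/(-1.5)).
= (9.96×2.29/1.15)^(-0.6667) = (19.83)^(-0.6667) = 0.136 mol/dm³.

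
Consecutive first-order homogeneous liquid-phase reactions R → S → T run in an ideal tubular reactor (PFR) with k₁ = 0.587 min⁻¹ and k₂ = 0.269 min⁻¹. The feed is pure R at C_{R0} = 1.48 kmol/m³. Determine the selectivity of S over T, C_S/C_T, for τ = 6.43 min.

0.412

Solving the coupled first-order balances gives C_S(τ) = [k₁/(k₂−k₁)]·C_{R0}·(e^(−k₁τ) − e^(−k₂τ)).
e^(−k₁τ) = e^(−0.587×6.43) = e^(−3.774) = 0.02295; e^(−k₂τ) = e^(−1.730) = 0.1773.
C_S = 0.587×1.48/(0.269−0.587) × (0.02295−0.1773) = (-2.732)×(-0.1544) = 0.4218 kmol/m³.
C_R = C_{R0}e^(−k₁τ) = 0.03397 kmol/m³, so C_T = C_{R0}−C_R−C_S = 1.024 kmol/m³; C_S/C_T = 0.412.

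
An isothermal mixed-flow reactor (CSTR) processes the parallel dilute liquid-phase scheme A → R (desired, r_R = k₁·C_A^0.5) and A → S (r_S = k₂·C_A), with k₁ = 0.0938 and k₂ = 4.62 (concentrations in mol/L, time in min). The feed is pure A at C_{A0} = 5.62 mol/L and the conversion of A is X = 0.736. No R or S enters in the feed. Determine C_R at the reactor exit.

Exit C_A = C_{A0}(1−X) = 5.62×0.264 = 1.484 mol/L.
Rates in a CSTR are evaluated at the outlet concentration: r_R = 0.0938×1.484^0.5 = 0.1143, r_S = 4.62×1.484 = 6.855.
Fraction of consumed A going to R: r_R/(r_R+r_S) = 0.01640.
C_R = 0.01640·C_{A0}·X = 0.01640×5.62×0.736 = 0.0678 mol/L.

0.0678 mol/L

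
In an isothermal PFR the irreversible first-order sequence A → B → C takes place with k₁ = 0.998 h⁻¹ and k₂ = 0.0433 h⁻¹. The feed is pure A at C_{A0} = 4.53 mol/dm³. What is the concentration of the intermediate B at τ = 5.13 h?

3.76 mol/dm³

The intermediate concentration in a first-order A→B→C sequence is C_B = k₁C_{A0}(e^(−k₁τ) − e^(−k₂τ))/(k₂−k₁).
e^(−k₁τ) = e^(−0.998×5.13) = e^(−5.120) = 0.005978; e^(−k₂τ) = e^(−0.2221) = 0.8008.
C_B = 0.998×4.53/(0.0433−0.998) × (0.005978−0.8008) = (-4.735)×(-0.7948) = 3.764 mol/dm³.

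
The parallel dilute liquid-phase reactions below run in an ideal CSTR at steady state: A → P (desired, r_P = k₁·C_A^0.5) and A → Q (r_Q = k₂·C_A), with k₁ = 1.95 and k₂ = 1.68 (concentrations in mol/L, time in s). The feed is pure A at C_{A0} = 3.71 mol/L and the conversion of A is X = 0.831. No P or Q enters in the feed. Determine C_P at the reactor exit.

Exit C_A = C_{A0}(1−X) = 3.71×0.169 = 0.6270 mol/L.
Rates in a CSTR are evaluated at the outlet concentration: r_P = 1.95×0.6270^0.5 = 1.544, r_Q = 1.68×0.6270 = 1.053.
Fraction of consumed A going to P: r_P/(r_P+r_Q) = 0.5945.
C_P = 0.5945·C_{A0}·X = 0.5945×3.71×0.831 = 1.83 mol/L.

1.83 mol/L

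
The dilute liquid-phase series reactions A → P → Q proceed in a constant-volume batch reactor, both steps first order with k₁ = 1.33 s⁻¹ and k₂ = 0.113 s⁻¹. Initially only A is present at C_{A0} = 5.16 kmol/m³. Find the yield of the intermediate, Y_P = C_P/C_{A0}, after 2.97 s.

0.760

For first-order series with pure A initially, C_P(t) = k₁C_{A0}/(k₂−k₁)·(e^(−k₁t) − e^(−k₂t)).
e^(−k₁t) = e^(−1.33×2.97) = e^(−3.950) = 0.01925; e^(−k₂t) = e^(−0.3356) = 0.7149.
C_P = 1.33×5.16/(0.113−1.33) × (0.01925−0.7149) = (-5.639)×(-0.6956) = 3.923 kmol/m³.
Y_P = C_P/C_{A0} = 3.923/5.16 = 0.760.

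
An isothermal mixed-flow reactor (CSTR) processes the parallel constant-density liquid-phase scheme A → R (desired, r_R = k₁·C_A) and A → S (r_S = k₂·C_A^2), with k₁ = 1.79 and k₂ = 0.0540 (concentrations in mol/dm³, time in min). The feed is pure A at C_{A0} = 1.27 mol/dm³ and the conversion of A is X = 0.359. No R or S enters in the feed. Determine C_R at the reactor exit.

Exit C_A = C_{A0}(1−X) = 1.27×0.641 = 0.8141 mol/dm³.
Rates in a CSTR are evaluated at the outlet concentration: r_R = 1.79×0.8141 = 1.457, r_S = 0.0540×0.8141^2 = 0.03579.
Fraction of consumed A going to R: r_R/(r_R+r_S) = 0.9760.
C_R = 0.9760·C_{A0}·X = 0.9760×1.27×0.359 = 0.445 mol/dm³.

0.445 mol/dm³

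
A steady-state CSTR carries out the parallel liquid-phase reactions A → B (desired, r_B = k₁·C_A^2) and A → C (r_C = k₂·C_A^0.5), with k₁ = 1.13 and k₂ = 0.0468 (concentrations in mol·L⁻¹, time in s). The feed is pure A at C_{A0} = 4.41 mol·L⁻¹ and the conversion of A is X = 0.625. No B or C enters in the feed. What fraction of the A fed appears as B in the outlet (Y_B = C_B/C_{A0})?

Exit C_A = C_{A0}(1−X) = 4.41×0.375 = 1.654 mol·L⁻¹.
Rates in a CSTR are evaluated at the outlet concentration: r_B = 1.13×1.654^2 = 3.090, r_C = 0.0468×1.654^0.5 = 0.06018.
Fraction of consumed A going to B: r_B/(r_B+r_C) = 0.9809.
C_B = 0.9809·C_{A0}·X = 0.9809×4.41×0.625 = 2.70 mol·L⁻¹; Y_B = C_B/C_{A0} = 0.613.

0.613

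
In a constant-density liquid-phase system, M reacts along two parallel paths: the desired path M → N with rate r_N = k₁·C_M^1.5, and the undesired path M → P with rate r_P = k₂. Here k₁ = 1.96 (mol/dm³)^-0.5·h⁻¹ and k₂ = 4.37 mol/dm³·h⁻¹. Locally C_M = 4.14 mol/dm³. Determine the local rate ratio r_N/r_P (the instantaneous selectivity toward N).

S_{N/P} = r_N/r_P = (k₁·C_M^1.5)/(k₂) = (k₁/k₂)·C_M^1.5.
= (1.96×4.140^1.5) / (4.37) = 16.51/4.370 = 3.78.
Since the desired path is higher order in M, keeping C_M high (PFR or concentrated feed) favours N.

3.78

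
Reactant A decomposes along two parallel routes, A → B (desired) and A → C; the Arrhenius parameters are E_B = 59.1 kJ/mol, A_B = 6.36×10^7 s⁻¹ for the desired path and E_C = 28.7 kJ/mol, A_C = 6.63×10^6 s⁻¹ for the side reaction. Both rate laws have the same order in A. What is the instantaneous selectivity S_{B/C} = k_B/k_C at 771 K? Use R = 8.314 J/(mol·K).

0.0836

k_B/k_C = (A_B/A_C)·exp[−(E_B−E_C)/(RT)] = (A_B/A_C)·exp[(E_C−E_B)/(RT)].
(E_C−E_B)/(RT) = (28.7−59.1)×10³/(8.314×771) = -30400/6410 = -4.743.
k_B/k_C = (6.36×10^7/6.63×10^6)·exp(-4.743) = 9.593 × 0.008717 = 0.0836.
Since E_B > E_C, raising the temperature improves selectivity toward B.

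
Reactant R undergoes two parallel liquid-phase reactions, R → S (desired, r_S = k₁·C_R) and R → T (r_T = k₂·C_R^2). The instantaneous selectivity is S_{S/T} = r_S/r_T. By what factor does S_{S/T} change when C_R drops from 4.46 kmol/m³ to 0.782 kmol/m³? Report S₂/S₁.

S_{S/T} = (k₁/k₂)·C_R⁻¹, so S₂/S₁ = (C_{R,2}/C_{R,1})⁻¹.
= 4.46/0.782 = 5.70.

5.70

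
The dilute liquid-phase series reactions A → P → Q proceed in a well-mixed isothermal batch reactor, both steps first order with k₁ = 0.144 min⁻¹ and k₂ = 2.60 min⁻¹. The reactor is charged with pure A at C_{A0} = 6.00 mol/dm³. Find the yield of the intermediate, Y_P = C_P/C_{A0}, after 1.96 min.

0.0439

The intermediate concentration in a first-order A→B→C sequence is C_P = k₁C_{A0}(e^(−k₁t) − e^(−k₂t))/(k₂−k₁).
e^(−k₁t) = e^(−0.144×1.96) = e^(−0.2822) = 0.7541; e^(−k₂t) = e^(−5.096) = 0.006121.
C_P = 0.144×6.00/(2.60−0.144) × (0.7541−0.006121) = 0.3518×0.7480 = 0.2631 mol/dm³.
Y_P = C_P/C_{A0} = 0.2631/6.00 = 0.0439.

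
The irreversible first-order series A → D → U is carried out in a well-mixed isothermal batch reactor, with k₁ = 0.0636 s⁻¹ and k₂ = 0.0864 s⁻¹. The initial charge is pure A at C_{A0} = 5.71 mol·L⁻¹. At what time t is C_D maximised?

13.4 s

Setting dC_D/dt = 0 gives t_opt = ln(k₂/k₁)/(k₂−k₁).
= ln(0.0864/0.0636)/(0.0864−0.0636) = ln(1.358)/0.02280 = 0.3064/0.02280 = 13.4 s.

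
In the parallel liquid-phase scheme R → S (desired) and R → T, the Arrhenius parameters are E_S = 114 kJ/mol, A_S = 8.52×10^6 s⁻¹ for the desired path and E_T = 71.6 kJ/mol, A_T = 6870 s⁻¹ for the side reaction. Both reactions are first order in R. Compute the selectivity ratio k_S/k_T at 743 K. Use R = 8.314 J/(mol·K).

With equal orders, S_{S/T} = k_S/k_T = (A_S/A_T)·exp[(E_T−E_S)/(RT)].
(E_T−E_S)/(RT) = (71.6−114)×10³/(8.314×743) = -42400/6177 = -6.864.
k_S/k_T = (8.52×10^6/6870)·exp(-6.864) = 1240 × 0.001045 = 1.30.
Since E_S > E_T, raising the temperature improves selectivity toward S.

1.30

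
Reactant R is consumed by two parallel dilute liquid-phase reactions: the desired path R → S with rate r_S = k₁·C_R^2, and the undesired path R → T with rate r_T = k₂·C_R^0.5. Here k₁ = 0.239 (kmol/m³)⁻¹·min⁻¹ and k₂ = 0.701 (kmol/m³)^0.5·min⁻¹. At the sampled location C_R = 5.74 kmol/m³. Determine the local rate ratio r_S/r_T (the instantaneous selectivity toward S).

S_{S/T} = r_S/r_T = (k₁·C_R^2)/(k₂·C_R^0.5) = (k₁/k₂)·C_R^1.5.
= (0.239×5.740^2) / (0.701×5.740^0.5) = 7.874/1.679 = 4.69.
Since the desired path is higher order in R, keeping C_R high (PFR or concentrated feed) favours S.

4.69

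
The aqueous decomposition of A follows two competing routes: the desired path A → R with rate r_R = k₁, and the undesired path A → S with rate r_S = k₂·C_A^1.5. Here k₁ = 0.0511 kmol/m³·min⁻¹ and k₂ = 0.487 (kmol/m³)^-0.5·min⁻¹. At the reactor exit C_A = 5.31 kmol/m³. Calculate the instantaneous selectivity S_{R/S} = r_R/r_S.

0.00858

S_{R/S} = r_R/r_S = (k₁)/(k₂·C_A^1.5) = (k₁/k₂)·C_A^-1.5.
= (0.0511) / (0.487×5.310^1.5) = 0.05110/5.959 = 0.00858.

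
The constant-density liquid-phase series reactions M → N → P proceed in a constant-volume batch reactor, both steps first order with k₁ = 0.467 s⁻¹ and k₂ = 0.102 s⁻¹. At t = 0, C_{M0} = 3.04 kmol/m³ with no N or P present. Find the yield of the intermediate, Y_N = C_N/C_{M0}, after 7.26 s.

Solving the coupled first-order balances gives C_N(t) = [k₁/(k₂−k₁)]·C_{M0}·(e^(−k₁t) − e^(−k₂t)).
e^(−k₁t) = e^(−0.467×7.26) = e^(−3.390) = 0.03369; e^(−k₂t) = e^(−0.7405) = 0.4769.
C_N = 0.467×3.04/(0.102−0.467) × (0.03369−0.4769) = (-3.890)×(-0.4432) = 1.724 kmol/m³.
Y_N = C_N/C_{M0} = 1.724/3.04 = 0.567.

0.567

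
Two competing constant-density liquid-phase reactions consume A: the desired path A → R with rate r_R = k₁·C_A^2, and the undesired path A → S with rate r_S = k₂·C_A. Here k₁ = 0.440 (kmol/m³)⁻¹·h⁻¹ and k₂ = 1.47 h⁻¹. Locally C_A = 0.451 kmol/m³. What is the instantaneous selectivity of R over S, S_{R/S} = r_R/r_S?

0.135

S_{R/S} = r_R/r_S = (k₁·C_A^2)/(k₂·C_A) = (k₁/k₂)·C_A.
= (0.440×0.4510^2) / (1.47×0.4510) = 0.08950/0.6630 = 0.135.
Since the desired path is higher order in A, keeping C_A high (PFR or concentrated feed) favours R.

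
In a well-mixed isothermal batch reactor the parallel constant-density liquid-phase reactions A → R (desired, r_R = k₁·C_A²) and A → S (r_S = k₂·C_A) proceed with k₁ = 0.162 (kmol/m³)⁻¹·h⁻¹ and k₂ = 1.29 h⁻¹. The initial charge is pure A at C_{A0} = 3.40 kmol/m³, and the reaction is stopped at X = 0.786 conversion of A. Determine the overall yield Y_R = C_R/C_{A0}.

C_A = C_{A0}(1−X) = 0.7276 kmol/m³.
Along a PFR/batch, dC_S/dC_A = −r_S/(r_R+r_S) = −k₂/(k₂+k₁·C_A).
Integrating from C_{A0} to C_A: C_S = (1.29/0.162)·ln[(1.29+0.162·3.40)/(1.29+0.162·0.728)] = 7.963·ln(1.841/1.408) = 2.135 kmol/m³.
Then C_R = (C_{A0}−C_A) − C_S = 2.672 − 2.135 = 0.5374 kmol/m³.
Y_R = C_R/C_{A0} = 0.5374/3.40 = 0.158.

0.158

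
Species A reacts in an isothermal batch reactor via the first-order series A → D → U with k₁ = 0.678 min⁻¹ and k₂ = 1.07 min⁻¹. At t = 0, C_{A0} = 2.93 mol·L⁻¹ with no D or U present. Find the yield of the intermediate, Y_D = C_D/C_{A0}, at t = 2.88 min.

Solving the coupled first-order balances gives C_D(t) = [k₁/(k₂−k₁)]·C_{A0}·(e^(−k₁t) − e^(−k₂t)).
e^(−k₁t) = e^(−0.678×2.88) = e^(−1.953) = 0.1419; e^(−k₂t) = e^(−3.082) = 0.04589.
C_D = 0.678×2.93/(1.07−0.678) × (0.1419−0.04589) = 5.068×0.09601 = 0.4866 mol·L⁻¹.
Y_D = C_D/C_{A0} = 0.4866/2.93 = 0.166.

0.166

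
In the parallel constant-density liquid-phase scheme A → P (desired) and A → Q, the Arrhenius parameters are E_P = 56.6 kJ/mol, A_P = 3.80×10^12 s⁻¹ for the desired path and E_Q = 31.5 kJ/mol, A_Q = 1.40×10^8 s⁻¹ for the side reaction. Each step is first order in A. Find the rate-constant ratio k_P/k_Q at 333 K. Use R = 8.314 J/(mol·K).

3.14

With equal orders, S_{P/Q} = k_P/k_Q = (A_P/A_Q)·exp[(E_Q−E_P)/(RT)].
(E_Q−E_P)/(RT) = (31.5−56.6)×10³/(8.314×333) = -25100/2769 = -9.066.
k_P/k_Q = (3.80×10^12/1.40×10^8)·exp(-9.066) = 27143 × 1.155×10^-4 = 3.14.
Since E_P > E_Q, raising the temperature improves selectivity toward P.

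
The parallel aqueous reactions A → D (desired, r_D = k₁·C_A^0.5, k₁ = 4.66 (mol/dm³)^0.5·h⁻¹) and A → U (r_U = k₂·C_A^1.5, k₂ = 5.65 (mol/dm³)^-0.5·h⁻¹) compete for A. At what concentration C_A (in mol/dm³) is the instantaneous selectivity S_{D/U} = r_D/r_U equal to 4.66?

S_{D/U} = (k₁/k₂)·C_A⁻¹ ⇒ C_A = (S·k₂/k₁)^(-1).
= (4.66×5.65/4.66)^(-1) = (5.650)^(-1) = 0.177 mol/dm³.

0.177 mol/dm³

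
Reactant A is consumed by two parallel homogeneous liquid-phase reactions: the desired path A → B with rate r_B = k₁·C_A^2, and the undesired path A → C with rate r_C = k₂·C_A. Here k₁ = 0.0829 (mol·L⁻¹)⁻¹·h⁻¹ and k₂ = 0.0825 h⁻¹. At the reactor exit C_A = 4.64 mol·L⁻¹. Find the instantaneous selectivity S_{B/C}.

4.66

S_{B/C} = r_B/r_C = (k₁·C_A^2)/(k₂·C_A) = (k₁/k₂)·C_A.
= (0.0829×4.640^2) / (0.0825×4.640) = 1.785/0.3828 = 4.66.
Since the desired path is higher order in A, keeping C_A high (PFR or concentrated feed) favours B.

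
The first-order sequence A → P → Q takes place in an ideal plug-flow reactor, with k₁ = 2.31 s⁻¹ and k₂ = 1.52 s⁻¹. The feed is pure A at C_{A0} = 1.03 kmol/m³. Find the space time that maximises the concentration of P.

For first-order series the maximum of C_P occurs at τ_opt = ln(k₂/k₁)/(k₂−k₁).
= ln(1.52/2.31)/(1.52−2.31) = ln(0.6580)/-0.7900 = -0.4185/-0.7900 = 0.530 s.

0.530 s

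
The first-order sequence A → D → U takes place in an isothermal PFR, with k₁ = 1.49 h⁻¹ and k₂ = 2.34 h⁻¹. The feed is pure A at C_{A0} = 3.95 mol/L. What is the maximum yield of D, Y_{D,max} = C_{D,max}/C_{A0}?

0.289

Evaluating C_D at τ_opt = ln(k₂/k₁)/(k₂−k₁) gives C_{D,max}/C_{A0} = (k₁/k₂)^[k₂/(k₂−k₁)].
= (1.49/2.34)^(2.34/(2.34−1.49)) = (0.6368)^(2.753) = 0.2886.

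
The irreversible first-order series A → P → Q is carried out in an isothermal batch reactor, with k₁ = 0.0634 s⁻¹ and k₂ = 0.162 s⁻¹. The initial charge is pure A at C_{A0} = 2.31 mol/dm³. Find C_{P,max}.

0.495 mol/dm³

At the optimum, C_{P,max}/C_{A0} = (k₁/k₂)^[k₂/(k₂−k₁)].
= (0.0634/0.162)^(0.162/(0.162−0.0634)) = (0.3914)^(1.643) = 0.2141.
C_{P,max} = 0.2141×2.31 = 0.495 mol/dm³.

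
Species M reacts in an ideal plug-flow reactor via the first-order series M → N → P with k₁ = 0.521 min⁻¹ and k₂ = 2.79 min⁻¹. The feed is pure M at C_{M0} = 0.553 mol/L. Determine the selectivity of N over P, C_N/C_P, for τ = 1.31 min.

For first-order series with pure M initially, C_N(τ) = k₁C_{M0}/(k₂−k₁)·(e^(−k₁τ) − e^(−k₂τ)).
e^(−k₁τ) = e^(−0.521×1.31) = e^(−0.6825) = 0.5053; e^(−k₂τ) = e^(−3.655) = 0.02586.
C_N = 0.521×0.553/(2.79−0.521) × (0.5053−0.02586) = 0.1270×0.4795 = 0.06088 mol/L.
C_M = C_{M0}e^(−k₁τ) = 0.2795 mol/L, so C_P = C_{M0}−C_M−C_N = 0.2127 mol/L; C_N/C_P = 0.286.

0.286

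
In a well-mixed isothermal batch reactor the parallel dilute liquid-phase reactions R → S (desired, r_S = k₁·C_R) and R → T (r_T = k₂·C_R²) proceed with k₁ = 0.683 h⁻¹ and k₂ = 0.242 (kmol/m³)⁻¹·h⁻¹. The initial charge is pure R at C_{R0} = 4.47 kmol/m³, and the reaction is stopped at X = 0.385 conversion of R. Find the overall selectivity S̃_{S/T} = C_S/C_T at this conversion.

0.790

C_R = C_{R0}(1−X) = 2.749 kmol/m³.
Along a PFR/batch, dC_S/dC_R = −r_S/(r_S+r_T) = −k₁/(k₁+k₂·C_R).
Integrating from C_{R0} to C_R: C_S = (0.683/0.242)·ln[(0.683+0.242·4.47)/(0.683+0.242·2.75)] = 2.822·ln(1.765/1.348) = 0.7597 kmol/m³.
C_T = (C_{R0}−C_R)−C_S = 0.9612 kmol/m³; S̃_{S/T} = 0.7597/0.9612 = 0.790.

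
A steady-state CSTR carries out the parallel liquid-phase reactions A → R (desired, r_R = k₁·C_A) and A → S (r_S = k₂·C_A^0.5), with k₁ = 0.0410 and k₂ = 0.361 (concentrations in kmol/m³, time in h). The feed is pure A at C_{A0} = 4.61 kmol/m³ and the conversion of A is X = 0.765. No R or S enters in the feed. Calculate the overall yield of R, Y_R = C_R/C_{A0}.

0.0809

Exit C_A = C_{A0}(1−X) = 4.61×0.235 = 1.083 kmol/m³.
Rates in a CSTR are evaluated at the outlet concentration: r_R = 0.0410×1.083 = 0.04442, r_S = 0.361×1.083^0.5 = 0.3757.
Fraction of consumed A going to R: r_R/(r_R+r_S) = 0.1057.
C_R = 0.1057·C_{A0}·X = 0.1057×4.61×0.765 = 0.373 kmol/m³; Y_R = C_R/C_{A0} = 0.0809.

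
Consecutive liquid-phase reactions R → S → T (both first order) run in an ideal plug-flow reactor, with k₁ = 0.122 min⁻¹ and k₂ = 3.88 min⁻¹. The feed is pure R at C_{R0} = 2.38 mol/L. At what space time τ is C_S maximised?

For first-order series the maximum of C_S occurs at τ_opt = ln(k₂/k₁)/(k₂−k₁).
= ln(3.88/0.122)/(3.88−0.122) = ln(31.80)/3.758 = 3.460/3.758 = 0.921 min.

0.921 min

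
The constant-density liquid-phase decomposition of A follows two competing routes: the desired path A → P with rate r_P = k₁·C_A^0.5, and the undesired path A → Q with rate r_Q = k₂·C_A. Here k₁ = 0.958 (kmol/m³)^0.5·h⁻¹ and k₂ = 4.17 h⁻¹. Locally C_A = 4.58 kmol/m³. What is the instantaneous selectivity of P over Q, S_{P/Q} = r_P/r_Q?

S_{P/Q} = r_P/r_Q = (k₁·C_A^0.5)/(k₂·C_A) = (k₁/k₂)·C_A^-0.5.
= (0.958×4.580^0.5) / (4.17×4.580) = 2.050/19.10 = 0.107.
The undesired path is higher order in A, so low C_A (CSTR or dilute feed) favours P.

0.107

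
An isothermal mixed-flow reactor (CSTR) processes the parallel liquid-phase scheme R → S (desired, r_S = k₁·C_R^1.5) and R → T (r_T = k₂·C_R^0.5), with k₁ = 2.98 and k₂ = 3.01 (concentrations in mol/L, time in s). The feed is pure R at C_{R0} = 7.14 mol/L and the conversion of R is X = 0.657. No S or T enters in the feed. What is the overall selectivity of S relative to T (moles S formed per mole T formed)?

Exit C_R = C_{R0}(1−X) = 7.14×0.343 = 2.449 mol/L.
In a CSTR the entire volume is at exit conditions, so r_S = 2.98×2.449^1.5 = 11.42 and r_T = 3.01×2.449^0.5 = 4.710.
Overall selectivity = C_S/C_T = r_Sτ/(r_Tτ) = r_S/r_T = 2.42.

2.42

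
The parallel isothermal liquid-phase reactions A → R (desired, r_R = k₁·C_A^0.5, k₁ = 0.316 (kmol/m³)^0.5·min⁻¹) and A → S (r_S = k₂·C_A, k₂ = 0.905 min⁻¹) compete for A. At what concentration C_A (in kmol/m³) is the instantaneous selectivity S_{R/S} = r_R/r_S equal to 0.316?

1.22 kmol/m³

S_{R/S} = (k₁/k₂)·C_A^-0.5 ⇒ C_A = (S·k₂/k₁)^(-2).
= (0.316×0.905/0.316)^(-2) = (0.9050)^(-2) = 1.22 kmol/m³.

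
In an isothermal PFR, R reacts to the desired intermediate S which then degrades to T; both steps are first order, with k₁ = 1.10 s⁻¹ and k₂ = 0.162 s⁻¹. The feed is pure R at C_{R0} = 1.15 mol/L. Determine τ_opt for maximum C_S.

2.04 s

For first-order series the maximum of C_S occurs at τ_opt = ln(k₂/k₁)/(k₂−k₁).
= ln(0.162/1.10)/(0.162−1.10) = ln(0.1473)/-0.9380 = -1.915/-0.9380 = 2.04 s.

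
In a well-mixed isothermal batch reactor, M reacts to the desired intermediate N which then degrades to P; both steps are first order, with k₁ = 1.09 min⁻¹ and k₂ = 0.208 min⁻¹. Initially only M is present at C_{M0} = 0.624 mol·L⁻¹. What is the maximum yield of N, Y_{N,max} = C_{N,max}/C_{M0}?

0.677

Evaluating C_N at t_opt = ln(k₂/k₁)/(k₂−k₁) gives C_{N,max}/C_{M0} = (k₁/k₂)^[k₂/(k₂−k₁)].
= (1.09/0.208)^(0.208/(0.208−1.09)) = (5.240)^(-0.2358) = 0.6766.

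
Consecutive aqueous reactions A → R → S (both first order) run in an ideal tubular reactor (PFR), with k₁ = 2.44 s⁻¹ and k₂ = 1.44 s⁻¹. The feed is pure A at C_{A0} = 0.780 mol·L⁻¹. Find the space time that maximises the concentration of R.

The intermediate peaks when r₁ = r₂, i.e. k₁e^(−k₁τ) = k₂e^(−k₂τ), giving τ_opt = ln(k₂/k₁)/(k₂−k₁).
= ln(1.44/2.44)/(1.44−2.44) = ln(0.5902)/-1.000 = -0.5274/-1.000 = 0.527 s.

0.527 s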